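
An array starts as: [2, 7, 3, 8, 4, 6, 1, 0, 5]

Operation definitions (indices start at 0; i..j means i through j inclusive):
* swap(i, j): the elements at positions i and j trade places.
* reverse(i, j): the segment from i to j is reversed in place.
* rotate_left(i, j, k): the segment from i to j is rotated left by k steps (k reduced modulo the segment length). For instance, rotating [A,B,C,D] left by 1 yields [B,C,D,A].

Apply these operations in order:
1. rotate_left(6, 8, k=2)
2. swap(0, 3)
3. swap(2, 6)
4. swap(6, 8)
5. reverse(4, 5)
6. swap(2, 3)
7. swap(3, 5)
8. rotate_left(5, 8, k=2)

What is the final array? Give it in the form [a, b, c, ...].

Answer: [8, 7, 2, 4, 6, 1, 3, 5, 0]

Derivation:
After 1 (rotate_left(6, 8, k=2)): [2, 7, 3, 8, 4, 6, 5, 1, 0]
After 2 (swap(0, 3)): [8, 7, 3, 2, 4, 6, 5, 1, 0]
After 3 (swap(2, 6)): [8, 7, 5, 2, 4, 6, 3, 1, 0]
After 4 (swap(6, 8)): [8, 7, 5, 2, 4, 6, 0, 1, 3]
After 5 (reverse(4, 5)): [8, 7, 5, 2, 6, 4, 0, 1, 3]
After 6 (swap(2, 3)): [8, 7, 2, 5, 6, 4, 0, 1, 3]
After 7 (swap(3, 5)): [8, 7, 2, 4, 6, 5, 0, 1, 3]
After 8 (rotate_left(5, 8, k=2)): [8, 7, 2, 4, 6, 1, 3, 5, 0]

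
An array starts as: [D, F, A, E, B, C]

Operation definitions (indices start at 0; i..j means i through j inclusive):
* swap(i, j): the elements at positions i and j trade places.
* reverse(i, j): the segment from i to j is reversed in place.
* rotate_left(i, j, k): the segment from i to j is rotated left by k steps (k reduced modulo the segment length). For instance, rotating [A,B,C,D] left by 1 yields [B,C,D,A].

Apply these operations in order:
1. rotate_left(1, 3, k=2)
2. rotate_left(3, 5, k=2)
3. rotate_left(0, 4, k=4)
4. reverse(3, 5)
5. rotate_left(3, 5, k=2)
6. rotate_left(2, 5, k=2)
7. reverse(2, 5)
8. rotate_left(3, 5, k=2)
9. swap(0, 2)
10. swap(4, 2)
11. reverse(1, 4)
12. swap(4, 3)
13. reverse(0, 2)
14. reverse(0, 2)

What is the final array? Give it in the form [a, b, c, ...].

After 1 (rotate_left(1, 3, k=2)): [D, E, F, A, B, C]
After 2 (rotate_left(3, 5, k=2)): [D, E, F, C, A, B]
After 3 (rotate_left(0, 4, k=4)): [A, D, E, F, C, B]
After 4 (reverse(3, 5)): [A, D, E, B, C, F]
After 5 (rotate_left(3, 5, k=2)): [A, D, E, F, B, C]
After 6 (rotate_left(2, 5, k=2)): [A, D, B, C, E, F]
After 7 (reverse(2, 5)): [A, D, F, E, C, B]
After 8 (rotate_left(3, 5, k=2)): [A, D, F, B, E, C]
After 9 (swap(0, 2)): [F, D, A, B, E, C]
After 10 (swap(4, 2)): [F, D, E, B, A, C]
After 11 (reverse(1, 4)): [F, A, B, E, D, C]
After 12 (swap(4, 3)): [F, A, B, D, E, C]
After 13 (reverse(0, 2)): [B, A, F, D, E, C]
After 14 (reverse(0, 2)): [F, A, B, D, E, C]

Answer: [F, A, B, D, E, C]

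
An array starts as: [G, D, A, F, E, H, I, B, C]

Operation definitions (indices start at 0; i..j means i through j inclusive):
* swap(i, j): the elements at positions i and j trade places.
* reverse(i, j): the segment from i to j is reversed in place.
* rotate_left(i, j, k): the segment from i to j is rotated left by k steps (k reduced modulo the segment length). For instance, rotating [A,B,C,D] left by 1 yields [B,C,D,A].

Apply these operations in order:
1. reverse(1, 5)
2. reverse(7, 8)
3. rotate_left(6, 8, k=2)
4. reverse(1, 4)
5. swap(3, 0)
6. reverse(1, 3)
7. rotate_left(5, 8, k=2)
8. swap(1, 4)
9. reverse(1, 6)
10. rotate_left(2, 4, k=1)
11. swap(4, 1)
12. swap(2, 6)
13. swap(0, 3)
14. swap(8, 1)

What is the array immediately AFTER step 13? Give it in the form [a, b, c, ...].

Answer: [A, I, H, E, C, F, G, D, B]

Derivation:
After 1 (reverse(1, 5)): [G, H, E, F, A, D, I, B, C]
After 2 (reverse(7, 8)): [G, H, E, F, A, D, I, C, B]
After 3 (rotate_left(6, 8, k=2)): [G, H, E, F, A, D, B, I, C]
After 4 (reverse(1, 4)): [G, A, F, E, H, D, B, I, C]
After 5 (swap(3, 0)): [E, A, F, G, H, D, B, I, C]
After 6 (reverse(1, 3)): [E, G, F, A, H, D, B, I, C]
After 7 (rotate_left(5, 8, k=2)): [E, G, F, A, H, I, C, D, B]
After 8 (swap(1, 4)): [E, H, F, A, G, I, C, D, B]
After 9 (reverse(1, 6)): [E, C, I, G, A, F, H, D, B]
After 10 (rotate_left(2, 4, k=1)): [E, C, G, A, I, F, H, D, B]
After 11 (swap(4, 1)): [E, I, G, A, C, F, H, D, B]
After 12 (swap(2, 6)): [E, I, H, A, C, F, G, D, B]
After 13 (swap(0, 3)): [A, I, H, E, C, F, G, D, B]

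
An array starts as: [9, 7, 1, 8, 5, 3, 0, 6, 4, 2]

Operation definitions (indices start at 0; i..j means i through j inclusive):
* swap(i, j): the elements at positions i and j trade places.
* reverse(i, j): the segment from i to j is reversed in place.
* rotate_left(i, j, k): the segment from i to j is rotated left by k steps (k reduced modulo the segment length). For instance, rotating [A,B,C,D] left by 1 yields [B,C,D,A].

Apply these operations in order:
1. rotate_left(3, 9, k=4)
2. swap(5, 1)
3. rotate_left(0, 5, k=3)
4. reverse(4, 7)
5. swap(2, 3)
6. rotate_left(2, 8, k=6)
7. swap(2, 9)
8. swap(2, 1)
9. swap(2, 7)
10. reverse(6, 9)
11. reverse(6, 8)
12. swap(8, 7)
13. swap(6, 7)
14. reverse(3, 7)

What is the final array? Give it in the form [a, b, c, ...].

Answer: [6, 0, 1, 4, 3, 5, 7, 9, 2, 8]

Derivation:
After 1 (rotate_left(3, 9, k=4)): [9, 7, 1, 6, 4, 2, 8, 5, 3, 0]
After 2 (swap(5, 1)): [9, 2, 1, 6, 4, 7, 8, 5, 3, 0]
After 3 (rotate_left(0, 5, k=3)): [6, 4, 7, 9, 2, 1, 8, 5, 3, 0]
After 4 (reverse(4, 7)): [6, 4, 7, 9, 5, 8, 1, 2, 3, 0]
After 5 (swap(2, 3)): [6, 4, 9, 7, 5, 8, 1, 2, 3, 0]
After 6 (rotate_left(2, 8, k=6)): [6, 4, 3, 9, 7, 5, 8, 1, 2, 0]
After 7 (swap(2, 9)): [6, 4, 0, 9, 7, 5, 8, 1, 2, 3]
After 8 (swap(2, 1)): [6, 0, 4, 9, 7, 5, 8, 1, 2, 3]
After 9 (swap(2, 7)): [6, 0, 1, 9, 7, 5, 8, 4, 2, 3]
After 10 (reverse(6, 9)): [6, 0, 1, 9, 7, 5, 3, 2, 4, 8]
After 11 (reverse(6, 8)): [6, 0, 1, 9, 7, 5, 4, 2, 3, 8]
After 12 (swap(8, 7)): [6, 0, 1, 9, 7, 5, 4, 3, 2, 8]
After 13 (swap(6, 7)): [6, 0, 1, 9, 7, 5, 3, 4, 2, 8]
After 14 (reverse(3, 7)): [6, 0, 1, 4, 3, 5, 7, 9, 2, 8]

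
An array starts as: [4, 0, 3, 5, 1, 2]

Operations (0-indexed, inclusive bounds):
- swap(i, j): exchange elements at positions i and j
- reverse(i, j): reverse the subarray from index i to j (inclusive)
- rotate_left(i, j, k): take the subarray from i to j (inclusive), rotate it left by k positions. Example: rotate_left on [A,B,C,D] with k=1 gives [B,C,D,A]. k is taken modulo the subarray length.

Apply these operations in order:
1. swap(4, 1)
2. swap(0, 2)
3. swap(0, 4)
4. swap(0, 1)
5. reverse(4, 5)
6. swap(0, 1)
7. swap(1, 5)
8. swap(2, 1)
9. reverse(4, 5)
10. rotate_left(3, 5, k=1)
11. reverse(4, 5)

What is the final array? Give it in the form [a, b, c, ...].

After 1 (swap(4, 1)): [4, 1, 3, 5, 0, 2]
After 2 (swap(0, 2)): [3, 1, 4, 5, 0, 2]
After 3 (swap(0, 4)): [0, 1, 4, 5, 3, 2]
After 4 (swap(0, 1)): [1, 0, 4, 5, 3, 2]
After 5 (reverse(4, 5)): [1, 0, 4, 5, 2, 3]
After 6 (swap(0, 1)): [0, 1, 4, 5, 2, 3]
After 7 (swap(1, 5)): [0, 3, 4, 5, 2, 1]
After 8 (swap(2, 1)): [0, 4, 3, 5, 2, 1]
After 9 (reverse(4, 5)): [0, 4, 3, 5, 1, 2]
After 10 (rotate_left(3, 5, k=1)): [0, 4, 3, 1, 2, 5]
After 11 (reverse(4, 5)): [0, 4, 3, 1, 5, 2]

Answer: [0, 4, 3, 1, 5, 2]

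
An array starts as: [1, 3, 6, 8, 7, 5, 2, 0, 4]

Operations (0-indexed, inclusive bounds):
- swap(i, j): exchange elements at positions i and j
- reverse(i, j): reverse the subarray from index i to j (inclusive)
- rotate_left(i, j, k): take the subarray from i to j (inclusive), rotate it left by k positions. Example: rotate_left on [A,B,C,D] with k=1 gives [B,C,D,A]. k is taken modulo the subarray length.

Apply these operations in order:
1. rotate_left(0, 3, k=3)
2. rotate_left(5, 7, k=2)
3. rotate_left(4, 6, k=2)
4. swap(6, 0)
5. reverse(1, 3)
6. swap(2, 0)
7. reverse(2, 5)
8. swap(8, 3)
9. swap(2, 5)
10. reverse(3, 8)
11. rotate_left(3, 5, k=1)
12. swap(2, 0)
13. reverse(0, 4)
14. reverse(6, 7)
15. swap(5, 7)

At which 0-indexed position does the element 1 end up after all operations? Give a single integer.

After 1 (rotate_left(0, 3, k=3)): [8, 1, 3, 6, 7, 5, 2, 0, 4]
After 2 (rotate_left(5, 7, k=2)): [8, 1, 3, 6, 7, 0, 5, 2, 4]
After 3 (rotate_left(4, 6, k=2)): [8, 1, 3, 6, 5, 7, 0, 2, 4]
After 4 (swap(6, 0)): [0, 1, 3, 6, 5, 7, 8, 2, 4]
After 5 (reverse(1, 3)): [0, 6, 3, 1, 5, 7, 8, 2, 4]
After 6 (swap(2, 0)): [3, 6, 0, 1, 5, 7, 8, 2, 4]
After 7 (reverse(2, 5)): [3, 6, 7, 5, 1, 0, 8, 2, 4]
After 8 (swap(8, 3)): [3, 6, 7, 4, 1, 0, 8, 2, 5]
After 9 (swap(2, 5)): [3, 6, 0, 4, 1, 7, 8, 2, 5]
After 10 (reverse(3, 8)): [3, 6, 0, 5, 2, 8, 7, 1, 4]
After 11 (rotate_left(3, 5, k=1)): [3, 6, 0, 2, 8, 5, 7, 1, 4]
After 12 (swap(2, 0)): [0, 6, 3, 2, 8, 5, 7, 1, 4]
After 13 (reverse(0, 4)): [8, 2, 3, 6, 0, 5, 7, 1, 4]
After 14 (reverse(6, 7)): [8, 2, 3, 6, 0, 5, 1, 7, 4]
After 15 (swap(5, 7)): [8, 2, 3, 6, 0, 7, 1, 5, 4]

Answer: 6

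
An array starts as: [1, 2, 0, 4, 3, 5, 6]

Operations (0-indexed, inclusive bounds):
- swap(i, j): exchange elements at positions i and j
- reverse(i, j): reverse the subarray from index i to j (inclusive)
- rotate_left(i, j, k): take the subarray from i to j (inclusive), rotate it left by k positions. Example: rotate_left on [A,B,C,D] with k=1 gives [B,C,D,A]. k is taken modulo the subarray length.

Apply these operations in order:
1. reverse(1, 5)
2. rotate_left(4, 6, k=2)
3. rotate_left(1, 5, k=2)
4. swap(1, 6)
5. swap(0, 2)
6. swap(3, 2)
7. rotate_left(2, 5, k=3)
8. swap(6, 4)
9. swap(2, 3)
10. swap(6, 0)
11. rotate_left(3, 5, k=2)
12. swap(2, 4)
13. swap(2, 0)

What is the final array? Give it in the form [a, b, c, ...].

After 1 (reverse(1, 5)): [1, 5, 3, 4, 0, 2, 6]
After 2 (rotate_left(4, 6, k=2)): [1, 5, 3, 4, 6, 0, 2]
After 3 (rotate_left(1, 5, k=2)): [1, 4, 6, 0, 5, 3, 2]
After 4 (swap(1, 6)): [1, 2, 6, 0, 5, 3, 4]
After 5 (swap(0, 2)): [6, 2, 1, 0, 5, 3, 4]
After 6 (swap(3, 2)): [6, 2, 0, 1, 5, 3, 4]
After 7 (rotate_left(2, 5, k=3)): [6, 2, 3, 0, 1, 5, 4]
After 8 (swap(6, 4)): [6, 2, 3, 0, 4, 5, 1]
After 9 (swap(2, 3)): [6, 2, 0, 3, 4, 5, 1]
After 10 (swap(6, 0)): [1, 2, 0, 3, 4, 5, 6]
After 11 (rotate_left(3, 5, k=2)): [1, 2, 0, 5, 3, 4, 6]
After 12 (swap(2, 4)): [1, 2, 3, 5, 0, 4, 6]
After 13 (swap(2, 0)): [3, 2, 1, 5, 0, 4, 6]

Answer: [3, 2, 1, 5, 0, 4, 6]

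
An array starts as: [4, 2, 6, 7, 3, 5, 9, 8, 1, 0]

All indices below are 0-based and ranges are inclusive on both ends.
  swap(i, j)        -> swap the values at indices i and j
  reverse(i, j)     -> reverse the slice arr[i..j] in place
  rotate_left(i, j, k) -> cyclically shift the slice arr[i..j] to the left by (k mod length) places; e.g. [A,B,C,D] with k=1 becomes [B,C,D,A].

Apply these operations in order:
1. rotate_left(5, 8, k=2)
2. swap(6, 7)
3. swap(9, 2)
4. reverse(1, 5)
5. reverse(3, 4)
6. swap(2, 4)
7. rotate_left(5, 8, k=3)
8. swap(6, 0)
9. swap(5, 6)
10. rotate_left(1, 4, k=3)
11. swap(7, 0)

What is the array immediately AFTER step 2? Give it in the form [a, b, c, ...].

Answer: [4, 2, 6, 7, 3, 8, 5, 1, 9, 0]

Derivation:
After 1 (rotate_left(5, 8, k=2)): [4, 2, 6, 7, 3, 8, 1, 5, 9, 0]
After 2 (swap(6, 7)): [4, 2, 6, 7, 3, 8, 5, 1, 9, 0]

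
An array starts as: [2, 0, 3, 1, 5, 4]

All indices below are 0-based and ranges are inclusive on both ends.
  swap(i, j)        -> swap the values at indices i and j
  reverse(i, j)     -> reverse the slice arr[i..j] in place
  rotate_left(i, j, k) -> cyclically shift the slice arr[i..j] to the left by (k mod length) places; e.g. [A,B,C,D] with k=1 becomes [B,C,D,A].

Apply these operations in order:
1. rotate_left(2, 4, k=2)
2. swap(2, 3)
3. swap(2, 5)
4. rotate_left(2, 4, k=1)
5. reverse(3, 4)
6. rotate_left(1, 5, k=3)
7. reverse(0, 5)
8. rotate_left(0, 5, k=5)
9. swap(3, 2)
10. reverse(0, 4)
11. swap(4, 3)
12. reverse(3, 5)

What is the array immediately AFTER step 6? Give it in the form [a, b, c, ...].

Answer: [2, 1, 3, 0, 5, 4]

Derivation:
After 1 (rotate_left(2, 4, k=2)): [2, 0, 5, 3, 1, 4]
After 2 (swap(2, 3)): [2, 0, 3, 5, 1, 4]
After 3 (swap(2, 5)): [2, 0, 4, 5, 1, 3]
After 4 (rotate_left(2, 4, k=1)): [2, 0, 5, 1, 4, 3]
After 5 (reverse(3, 4)): [2, 0, 5, 4, 1, 3]
After 6 (rotate_left(1, 5, k=3)): [2, 1, 3, 0, 5, 4]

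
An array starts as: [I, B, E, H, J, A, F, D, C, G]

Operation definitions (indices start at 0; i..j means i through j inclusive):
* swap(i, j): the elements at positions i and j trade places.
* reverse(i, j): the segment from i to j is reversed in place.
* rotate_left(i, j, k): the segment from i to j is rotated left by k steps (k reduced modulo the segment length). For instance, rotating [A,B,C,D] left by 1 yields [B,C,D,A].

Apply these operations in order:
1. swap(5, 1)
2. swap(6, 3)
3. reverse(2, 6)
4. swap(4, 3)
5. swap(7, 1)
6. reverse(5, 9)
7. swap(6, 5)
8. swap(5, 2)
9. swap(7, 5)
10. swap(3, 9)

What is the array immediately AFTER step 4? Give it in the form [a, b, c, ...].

Answer: [I, A, H, J, B, F, E, D, C, G]

Derivation:
After 1 (swap(5, 1)): [I, A, E, H, J, B, F, D, C, G]
After 2 (swap(6, 3)): [I, A, E, F, J, B, H, D, C, G]
After 3 (reverse(2, 6)): [I, A, H, B, J, F, E, D, C, G]
After 4 (swap(4, 3)): [I, A, H, J, B, F, E, D, C, G]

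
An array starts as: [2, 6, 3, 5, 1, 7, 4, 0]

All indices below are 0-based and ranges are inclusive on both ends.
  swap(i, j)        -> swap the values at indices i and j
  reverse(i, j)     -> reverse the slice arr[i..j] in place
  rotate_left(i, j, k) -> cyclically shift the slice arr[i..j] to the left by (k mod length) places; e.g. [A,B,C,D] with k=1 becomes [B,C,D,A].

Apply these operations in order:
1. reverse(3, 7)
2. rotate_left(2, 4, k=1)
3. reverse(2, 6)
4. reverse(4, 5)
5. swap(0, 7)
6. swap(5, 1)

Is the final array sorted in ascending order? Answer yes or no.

After 1 (reverse(3, 7)): [2, 6, 3, 0, 4, 7, 1, 5]
After 2 (rotate_left(2, 4, k=1)): [2, 6, 0, 4, 3, 7, 1, 5]
After 3 (reverse(2, 6)): [2, 6, 1, 7, 3, 4, 0, 5]
After 4 (reverse(4, 5)): [2, 6, 1, 7, 4, 3, 0, 5]
After 5 (swap(0, 7)): [5, 6, 1, 7, 4, 3, 0, 2]
After 6 (swap(5, 1)): [5, 3, 1, 7, 4, 6, 0, 2]

Answer: no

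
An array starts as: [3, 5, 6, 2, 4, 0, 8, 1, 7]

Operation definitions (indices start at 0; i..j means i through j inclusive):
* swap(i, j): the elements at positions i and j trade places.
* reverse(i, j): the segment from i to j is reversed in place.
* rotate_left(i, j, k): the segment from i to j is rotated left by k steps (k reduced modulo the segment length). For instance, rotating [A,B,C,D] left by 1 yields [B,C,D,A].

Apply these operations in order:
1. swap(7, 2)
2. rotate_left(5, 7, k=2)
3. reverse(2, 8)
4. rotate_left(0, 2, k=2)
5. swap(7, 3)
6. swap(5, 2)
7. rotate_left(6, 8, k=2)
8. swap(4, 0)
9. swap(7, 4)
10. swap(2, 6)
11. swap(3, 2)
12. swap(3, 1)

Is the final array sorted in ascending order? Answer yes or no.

After 1 (swap(7, 2)): [3, 5, 1, 2, 4, 0, 8, 6, 7]
After 2 (rotate_left(5, 7, k=2)): [3, 5, 1, 2, 4, 6, 0, 8, 7]
After 3 (reverse(2, 8)): [3, 5, 7, 8, 0, 6, 4, 2, 1]
After 4 (rotate_left(0, 2, k=2)): [7, 3, 5, 8, 0, 6, 4, 2, 1]
After 5 (swap(7, 3)): [7, 3, 5, 2, 0, 6, 4, 8, 1]
After 6 (swap(5, 2)): [7, 3, 6, 2, 0, 5, 4, 8, 1]
After 7 (rotate_left(6, 8, k=2)): [7, 3, 6, 2, 0, 5, 1, 4, 8]
After 8 (swap(4, 0)): [0, 3, 6, 2, 7, 5, 1, 4, 8]
After 9 (swap(7, 4)): [0, 3, 6, 2, 4, 5, 1, 7, 8]
After 10 (swap(2, 6)): [0, 3, 1, 2, 4, 5, 6, 7, 8]
After 11 (swap(3, 2)): [0, 3, 2, 1, 4, 5, 6, 7, 8]
After 12 (swap(3, 1)): [0, 1, 2, 3, 4, 5, 6, 7, 8]

Answer: yes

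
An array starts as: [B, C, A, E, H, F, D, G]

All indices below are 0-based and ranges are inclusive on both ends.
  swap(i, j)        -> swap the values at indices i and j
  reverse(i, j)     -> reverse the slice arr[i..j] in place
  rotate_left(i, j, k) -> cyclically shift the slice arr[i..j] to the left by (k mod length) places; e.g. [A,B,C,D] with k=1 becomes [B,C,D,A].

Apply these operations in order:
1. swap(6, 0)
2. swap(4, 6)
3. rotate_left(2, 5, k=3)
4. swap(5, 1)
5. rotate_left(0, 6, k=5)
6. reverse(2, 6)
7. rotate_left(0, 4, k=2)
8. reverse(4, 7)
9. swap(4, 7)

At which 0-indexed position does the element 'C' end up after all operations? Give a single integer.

Answer: 3

Derivation:
After 1 (swap(6, 0)): [D, C, A, E, H, F, B, G]
After 2 (swap(4, 6)): [D, C, A, E, B, F, H, G]
After 3 (rotate_left(2, 5, k=3)): [D, C, F, A, E, B, H, G]
After 4 (swap(5, 1)): [D, B, F, A, E, C, H, G]
After 5 (rotate_left(0, 6, k=5)): [C, H, D, B, F, A, E, G]
After 6 (reverse(2, 6)): [C, H, E, A, F, B, D, G]
After 7 (rotate_left(0, 4, k=2)): [E, A, F, C, H, B, D, G]
After 8 (reverse(4, 7)): [E, A, F, C, G, D, B, H]
After 9 (swap(4, 7)): [E, A, F, C, H, D, B, G]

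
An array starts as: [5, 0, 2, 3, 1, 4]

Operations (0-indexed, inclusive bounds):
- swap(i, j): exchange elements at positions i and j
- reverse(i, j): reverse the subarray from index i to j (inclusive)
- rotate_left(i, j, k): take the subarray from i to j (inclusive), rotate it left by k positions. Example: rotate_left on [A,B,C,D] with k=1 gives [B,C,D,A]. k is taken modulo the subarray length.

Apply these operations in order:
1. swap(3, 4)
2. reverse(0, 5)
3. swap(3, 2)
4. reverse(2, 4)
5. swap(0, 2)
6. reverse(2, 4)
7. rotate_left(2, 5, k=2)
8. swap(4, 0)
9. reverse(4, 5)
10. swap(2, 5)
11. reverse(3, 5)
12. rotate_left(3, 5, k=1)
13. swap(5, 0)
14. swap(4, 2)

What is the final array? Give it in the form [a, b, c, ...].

Answer: [4, 3, 5, 1, 0, 2]

Derivation:
After 1 (swap(3, 4)): [5, 0, 2, 1, 3, 4]
After 2 (reverse(0, 5)): [4, 3, 1, 2, 0, 5]
After 3 (swap(3, 2)): [4, 3, 2, 1, 0, 5]
After 4 (reverse(2, 4)): [4, 3, 0, 1, 2, 5]
After 5 (swap(0, 2)): [0, 3, 4, 1, 2, 5]
After 6 (reverse(2, 4)): [0, 3, 2, 1, 4, 5]
After 7 (rotate_left(2, 5, k=2)): [0, 3, 4, 5, 2, 1]
After 8 (swap(4, 0)): [2, 3, 4, 5, 0, 1]
After 9 (reverse(4, 5)): [2, 3, 4, 5, 1, 0]
After 10 (swap(2, 5)): [2, 3, 0, 5, 1, 4]
After 11 (reverse(3, 5)): [2, 3, 0, 4, 1, 5]
After 12 (rotate_left(3, 5, k=1)): [2, 3, 0, 1, 5, 4]
After 13 (swap(5, 0)): [4, 3, 0, 1, 5, 2]
After 14 (swap(4, 2)): [4, 3, 5, 1, 0, 2]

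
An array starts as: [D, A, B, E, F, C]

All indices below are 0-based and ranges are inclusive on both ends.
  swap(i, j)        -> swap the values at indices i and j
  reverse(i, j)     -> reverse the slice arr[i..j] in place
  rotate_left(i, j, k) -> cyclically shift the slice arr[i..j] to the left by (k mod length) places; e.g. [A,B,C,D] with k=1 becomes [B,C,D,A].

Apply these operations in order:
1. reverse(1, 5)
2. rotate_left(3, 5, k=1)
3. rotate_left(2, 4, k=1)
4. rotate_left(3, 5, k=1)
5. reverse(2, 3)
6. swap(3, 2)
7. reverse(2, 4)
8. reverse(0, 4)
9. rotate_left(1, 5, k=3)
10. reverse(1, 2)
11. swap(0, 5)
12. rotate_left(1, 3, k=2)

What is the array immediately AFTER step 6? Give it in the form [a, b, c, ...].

After 1 (reverse(1, 5)): [D, C, F, E, B, A]
After 2 (rotate_left(3, 5, k=1)): [D, C, F, B, A, E]
After 3 (rotate_left(2, 4, k=1)): [D, C, B, A, F, E]
After 4 (rotate_left(3, 5, k=1)): [D, C, B, F, E, A]
After 5 (reverse(2, 3)): [D, C, F, B, E, A]
After 6 (swap(3, 2)): [D, C, B, F, E, A]

Answer: [D, C, B, F, E, A]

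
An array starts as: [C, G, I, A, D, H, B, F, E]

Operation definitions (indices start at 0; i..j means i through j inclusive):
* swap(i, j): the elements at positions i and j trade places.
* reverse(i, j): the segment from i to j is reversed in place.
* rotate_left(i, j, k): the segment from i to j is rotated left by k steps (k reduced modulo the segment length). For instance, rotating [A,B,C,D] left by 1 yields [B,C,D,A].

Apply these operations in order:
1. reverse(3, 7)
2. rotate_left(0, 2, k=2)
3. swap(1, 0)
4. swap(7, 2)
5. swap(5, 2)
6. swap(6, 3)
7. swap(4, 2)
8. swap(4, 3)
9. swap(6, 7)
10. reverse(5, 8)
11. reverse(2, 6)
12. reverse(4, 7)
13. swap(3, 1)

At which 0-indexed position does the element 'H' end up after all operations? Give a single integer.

Answer: 6

Derivation:
After 1 (reverse(3, 7)): [C, G, I, F, B, H, D, A, E]
After 2 (rotate_left(0, 2, k=2)): [I, C, G, F, B, H, D, A, E]
After 3 (swap(1, 0)): [C, I, G, F, B, H, D, A, E]
After 4 (swap(7, 2)): [C, I, A, F, B, H, D, G, E]
After 5 (swap(5, 2)): [C, I, H, F, B, A, D, G, E]
After 6 (swap(6, 3)): [C, I, H, D, B, A, F, G, E]
After 7 (swap(4, 2)): [C, I, B, D, H, A, F, G, E]
After 8 (swap(4, 3)): [C, I, B, H, D, A, F, G, E]
After 9 (swap(6, 7)): [C, I, B, H, D, A, G, F, E]
After 10 (reverse(5, 8)): [C, I, B, H, D, E, F, G, A]
After 11 (reverse(2, 6)): [C, I, F, E, D, H, B, G, A]
After 12 (reverse(4, 7)): [C, I, F, E, G, B, H, D, A]
After 13 (swap(3, 1)): [C, E, F, I, G, B, H, D, A]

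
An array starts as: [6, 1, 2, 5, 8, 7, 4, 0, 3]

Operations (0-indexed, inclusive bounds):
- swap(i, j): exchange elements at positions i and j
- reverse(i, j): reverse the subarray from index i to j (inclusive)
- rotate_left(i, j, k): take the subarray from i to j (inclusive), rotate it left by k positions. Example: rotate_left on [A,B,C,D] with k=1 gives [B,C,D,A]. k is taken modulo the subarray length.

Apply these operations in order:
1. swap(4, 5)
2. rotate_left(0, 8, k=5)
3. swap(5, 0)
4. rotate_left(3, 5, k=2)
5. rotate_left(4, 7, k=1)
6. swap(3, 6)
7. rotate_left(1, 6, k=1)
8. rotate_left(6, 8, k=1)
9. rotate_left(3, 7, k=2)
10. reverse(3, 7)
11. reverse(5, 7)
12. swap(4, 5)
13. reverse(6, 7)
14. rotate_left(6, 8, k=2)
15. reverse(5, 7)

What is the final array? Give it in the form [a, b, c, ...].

After 1 (swap(4, 5)): [6, 1, 2, 5, 7, 8, 4, 0, 3]
After 2 (rotate_left(0, 8, k=5)): [8, 4, 0, 3, 6, 1, 2, 5, 7]
After 3 (swap(5, 0)): [1, 4, 0, 3, 6, 8, 2, 5, 7]
After 4 (rotate_left(3, 5, k=2)): [1, 4, 0, 8, 3, 6, 2, 5, 7]
After 5 (rotate_left(4, 7, k=1)): [1, 4, 0, 8, 6, 2, 5, 3, 7]
After 6 (swap(3, 6)): [1, 4, 0, 5, 6, 2, 8, 3, 7]
After 7 (rotate_left(1, 6, k=1)): [1, 0, 5, 6, 2, 8, 4, 3, 7]
After 8 (rotate_left(6, 8, k=1)): [1, 0, 5, 6, 2, 8, 3, 7, 4]
After 9 (rotate_left(3, 7, k=2)): [1, 0, 5, 8, 3, 7, 6, 2, 4]
After 10 (reverse(3, 7)): [1, 0, 5, 2, 6, 7, 3, 8, 4]
After 11 (reverse(5, 7)): [1, 0, 5, 2, 6, 8, 3, 7, 4]
After 12 (swap(4, 5)): [1, 0, 5, 2, 8, 6, 3, 7, 4]
After 13 (reverse(6, 7)): [1, 0, 5, 2, 8, 6, 7, 3, 4]
After 14 (rotate_left(6, 8, k=2)): [1, 0, 5, 2, 8, 6, 4, 7, 3]
After 15 (reverse(5, 7)): [1, 0, 5, 2, 8, 7, 4, 6, 3]

Answer: [1, 0, 5, 2, 8, 7, 4, 6, 3]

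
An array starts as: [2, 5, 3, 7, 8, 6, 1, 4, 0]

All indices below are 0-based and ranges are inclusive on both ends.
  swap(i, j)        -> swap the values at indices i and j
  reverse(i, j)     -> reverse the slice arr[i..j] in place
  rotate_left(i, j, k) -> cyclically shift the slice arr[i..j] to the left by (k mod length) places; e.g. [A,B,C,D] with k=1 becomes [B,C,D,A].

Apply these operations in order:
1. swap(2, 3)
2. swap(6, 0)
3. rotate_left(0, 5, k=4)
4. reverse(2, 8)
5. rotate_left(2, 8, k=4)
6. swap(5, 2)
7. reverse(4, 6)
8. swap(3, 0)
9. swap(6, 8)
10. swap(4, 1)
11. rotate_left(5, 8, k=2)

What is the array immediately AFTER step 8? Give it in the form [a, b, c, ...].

After 1 (swap(2, 3)): [2, 5, 7, 3, 8, 6, 1, 4, 0]
After 2 (swap(6, 0)): [1, 5, 7, 3, 8, 6, 2, 4, 0]
After 3 (rotate_left(0, 5, k=4)): [8, 6, 1, 5, 7, 3, 2, 4, 0]
After 4 (reverse(2, 8)): [8, 6, 0, 4, 2, 3, 7, 5, 1]
After 5 (rotate_left(2, 8, k=4)): [8, 6, 7, 5, 1, 0, 4, 2, 3]
After 6 (swap(5, 2)): [8, 6, 0, 5, 1, 7, 4, 2, 3]
After 7 (reverse(4, 6)): [8, 6, 0, 5, 4, 7, 1, 2, 3]
After 8 (swap(3, 0)): [5, 6, 0, 8, 4, 7, 1, 2, 3]

Answer: [5, 6, 0, 8, 4, 7, 1, 2, 3]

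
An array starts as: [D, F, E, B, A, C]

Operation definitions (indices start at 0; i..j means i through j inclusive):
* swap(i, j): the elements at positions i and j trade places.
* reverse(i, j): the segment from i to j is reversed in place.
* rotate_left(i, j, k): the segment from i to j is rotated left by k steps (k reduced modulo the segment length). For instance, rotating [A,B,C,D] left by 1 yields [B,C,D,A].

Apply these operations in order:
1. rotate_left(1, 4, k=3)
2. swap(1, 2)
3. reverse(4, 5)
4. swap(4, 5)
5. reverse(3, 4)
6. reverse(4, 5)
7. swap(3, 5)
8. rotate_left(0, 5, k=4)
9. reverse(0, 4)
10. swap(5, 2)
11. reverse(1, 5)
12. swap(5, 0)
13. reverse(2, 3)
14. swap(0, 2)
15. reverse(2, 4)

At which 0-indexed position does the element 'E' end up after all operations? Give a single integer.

After 1 (rotate_left(1, 4, k=3)): [D, A, F, E, B, C]
After 2 (swap(1, 2)): [D, F, A, E, B, C]
After 3 (reverse(4, 5)): [D, F, A, E, C, B]
After 4 (swap(4, 5)): [D, F, A, E, B, C]
After 5 (reverse(3, 4)): [D, F, A, B, E, C]
After 6 (reverse(4, 5)): [D, F, A, B, C, E]
After 7 (swap(3, 5)): [D, F, A, E, C, B]
After 8 (rotate_left(0, 5, k=4)): [C, B, D, F, A, E]
After 9 (reverse(0, 4)): [A, F, D, B, C, E]
After 10 (swap(5, 2)): [A, F, E, B, C, D]
After 11 (reverse(1, 5)): [A, D, C, B, E, F]
After 12 (swap(5, 0)): [F, D, C, B, E, A]
After 13 (reverse(2, 3)): [F, D, B, C, E, A]
After 14 (swap(0, 2)): [B, D, F, C, E, A]
After 15 (reverse(2, 4)): [B, D, E, C, F, A]

Answer: 2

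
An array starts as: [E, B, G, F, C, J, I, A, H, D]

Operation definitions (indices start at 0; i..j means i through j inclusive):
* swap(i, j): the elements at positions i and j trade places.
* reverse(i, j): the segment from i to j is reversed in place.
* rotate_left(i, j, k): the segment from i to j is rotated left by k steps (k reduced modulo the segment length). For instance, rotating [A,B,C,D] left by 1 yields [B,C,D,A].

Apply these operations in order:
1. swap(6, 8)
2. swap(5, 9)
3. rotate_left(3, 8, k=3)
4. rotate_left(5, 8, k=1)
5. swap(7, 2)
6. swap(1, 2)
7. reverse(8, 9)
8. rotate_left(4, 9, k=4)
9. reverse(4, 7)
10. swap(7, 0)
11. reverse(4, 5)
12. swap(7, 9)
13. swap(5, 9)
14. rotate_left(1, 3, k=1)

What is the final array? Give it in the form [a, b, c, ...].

Answer: [J, B, H, D, A, E, I, G, C, F]

Derivation:
After 1 (swap(6, 8)): [E, B, G, F, C, J, H, A, I, D]
After 2 (swap(5, 9)): [E, B, G, F, C, D, H, A, I, J]
After 3 (rotate_left(3, 8, k=3)): [E, B, G, H, A, I, F, C, D, J]
After 4 (rotate_left(5, 8, k=1)): [E, B, G, H, A, F, C, D, I, J]
After 5 (swap(7, 2)): [E, B, D, H, A, F, C, G, I, J]
After 6 (swap(1, 2)): [E, D, B, H, A, F, C, G, I, J]
After 7 (reverse(8, 9)): [E, D, B, H, A, F, C, G, J, I]
After 8 (rotate_left(4, 9, k=4)): [E, D, B, H, J, I, A, F, C, G]
After 9 (reverse(4, 7)): [E, D, B, H, F, A, I, J, C, G]
After 10 (swap(7, 0)): [J, D, B, H, F, A, I, E, C, G]
After 11 (reverse(4, 5)): [J, D, B, H, A, F, I, E, C, G]
After 12 (swap(7, 9)): [J, D, B, H, A, F, I, G, C, E]
After 13 (swap(5, 9)): [J, D, B, H, A, E, I, G, C, F]
After 14 (rotate_left(1, 3, k=1)): [J, B, H, D, A, E, I, G, C, F]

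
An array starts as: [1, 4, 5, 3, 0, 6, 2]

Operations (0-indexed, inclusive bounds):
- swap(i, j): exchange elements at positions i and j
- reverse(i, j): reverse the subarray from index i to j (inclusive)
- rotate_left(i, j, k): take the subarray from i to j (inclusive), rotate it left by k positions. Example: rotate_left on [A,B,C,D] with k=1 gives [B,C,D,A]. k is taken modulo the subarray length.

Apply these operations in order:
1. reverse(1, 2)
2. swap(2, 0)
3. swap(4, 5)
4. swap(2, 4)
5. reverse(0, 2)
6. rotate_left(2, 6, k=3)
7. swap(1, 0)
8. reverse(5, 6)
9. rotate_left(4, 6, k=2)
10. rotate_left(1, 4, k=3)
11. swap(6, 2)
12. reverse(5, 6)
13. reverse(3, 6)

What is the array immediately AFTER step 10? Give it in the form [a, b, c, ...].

After 1 (reverse(1, 2)): [1, 5, 4, 3, 0, 6, 2]
After 2 (swap(2, 0)): [4, 5, 1, 3, 0, 6, 2]
After 3 (swap(4, 5)): [4, 5, 1, 3, 6, 0, 2]
After 4 (swap(2, 4)): [4, 5, 6, 3, 1, 0, 2]
After 5 (reverse(0, 2)): [6, 5, 4, 3, 1, 0, 2]
After 6 (rotate_left(2, 6, k=3)): [6, 5, 0, 2, 4, 3, 1]
After 7 (swap(1, 0)): [5, 6, 0, 2, 4, 3, 1]
After 8 (reverse(5, 6)): [5, 6, 0, 2, 4, 1, 3]
After 9 (rotate_left(4, 6, k=2)): [5, 6, 0, 2, 3, 4, 1]
After 10 (rotate_left(1, 4, k=3)): [5, 3, 6, 0, 2, 4, 1]

Answer: [5, 3, 6, 0, 2, 4, 1]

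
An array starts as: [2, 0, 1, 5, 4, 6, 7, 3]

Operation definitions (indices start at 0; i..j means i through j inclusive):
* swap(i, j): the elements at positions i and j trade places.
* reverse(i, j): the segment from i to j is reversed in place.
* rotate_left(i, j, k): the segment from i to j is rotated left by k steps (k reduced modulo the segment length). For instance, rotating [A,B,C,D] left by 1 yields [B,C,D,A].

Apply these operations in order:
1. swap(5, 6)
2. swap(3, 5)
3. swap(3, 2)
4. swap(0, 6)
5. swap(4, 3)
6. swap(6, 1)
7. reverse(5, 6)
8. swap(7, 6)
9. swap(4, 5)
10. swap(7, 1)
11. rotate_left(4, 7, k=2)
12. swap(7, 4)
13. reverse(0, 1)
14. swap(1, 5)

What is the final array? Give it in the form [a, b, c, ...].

Answer: [5, 2, 7, 4, 1, 6, 0, 3]

Derivation:
After 1 (swap(5, 6)): [2, 0, 1, 5, 4, 7, 6, 3]
After 2 (swap(3, 5)): [2, 0, 1, 7, 4, 5, 6, 3]
After 3 (swap(3, 2)): [2, 0, 7, 1, 4, 5, 6, 3]
After 4 (swap(0, 6)): [6, 0, 7, 1, 4, 5, 2, 3]
After 5 (swap(4, 3)): [6, 0, 7, 4, 1, 5, 2, 3]
After 6 (swap(6, 1)): [6, 2, 7, 4, 1, 5, 0, 3]
After 7 (reverse(5, 6)): [6, 2, 7, 4, 1, 0, 5, 3]
After 8 (swap(7, 6)): [6, 2, 7, 4, 1, 0, 3, 5]
After 9 (swap(4, 5)): [6, 2, 7, 4, 0, 1, 3, 5]
After 10 (swap(7, 1)): [6, 5, 7, 4, 0, 1, 3, 2]
After 11 (rotate_left(4, 7, k=2)): [6, 5, 7, 4, 3, 2, 0, 1]
After 12 (swap(7, 4)): [6, 5, 7, 4, 1, 2, 0, 3]
After 13 (reverse(0, 1)): [5, 6, 7, 4, 1, 2, 0, 3]
After 14 (swap(1, 5)): [5, 2, 7, 4, 1, 6, 0, 3]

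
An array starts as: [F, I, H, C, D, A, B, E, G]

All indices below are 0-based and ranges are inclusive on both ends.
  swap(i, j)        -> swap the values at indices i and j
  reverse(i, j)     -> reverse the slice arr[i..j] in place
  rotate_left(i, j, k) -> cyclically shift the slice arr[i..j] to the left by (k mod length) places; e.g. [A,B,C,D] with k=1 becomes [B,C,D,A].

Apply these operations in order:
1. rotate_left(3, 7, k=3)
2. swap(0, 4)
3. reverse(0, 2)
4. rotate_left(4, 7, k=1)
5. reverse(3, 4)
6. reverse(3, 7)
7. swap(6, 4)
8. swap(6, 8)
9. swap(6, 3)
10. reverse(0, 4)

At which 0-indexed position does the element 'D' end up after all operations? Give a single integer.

Answer: 5

Derivation:
After 1 (rotate_left(3, 7, k=3)): [F, I, H, B, E, C, D, A, G]
After 2 (swap(0, 4)): [E, I, H, B, F, C, D, A, G]
After 3 (reverse(0, 2)): [H, I, E, B, F, C, D, A, G]
After 4 (rotate_left(4, 7, k=1)): [H, I, E, B, C, D, A, F, G]
After 5 (reverse(3, 4)): [H, I, E, C, B, D, A, F, G]
After 6 (reverse(3, 7)): [H, I, E, F, A, D, B, C, G]
After 7 (swap(6, 4)): [H, I, E, F, B, D, A, C, G]
After 8 (swap(6, 8)): [H, I, E, F, B, D, G, C, A]
After 9 (swap(6, 3)): [H, I, E, G, B, D, F, C, A]
After 10 (reverse(0, 4)): [B, G, E, I, H, D, F, C, A]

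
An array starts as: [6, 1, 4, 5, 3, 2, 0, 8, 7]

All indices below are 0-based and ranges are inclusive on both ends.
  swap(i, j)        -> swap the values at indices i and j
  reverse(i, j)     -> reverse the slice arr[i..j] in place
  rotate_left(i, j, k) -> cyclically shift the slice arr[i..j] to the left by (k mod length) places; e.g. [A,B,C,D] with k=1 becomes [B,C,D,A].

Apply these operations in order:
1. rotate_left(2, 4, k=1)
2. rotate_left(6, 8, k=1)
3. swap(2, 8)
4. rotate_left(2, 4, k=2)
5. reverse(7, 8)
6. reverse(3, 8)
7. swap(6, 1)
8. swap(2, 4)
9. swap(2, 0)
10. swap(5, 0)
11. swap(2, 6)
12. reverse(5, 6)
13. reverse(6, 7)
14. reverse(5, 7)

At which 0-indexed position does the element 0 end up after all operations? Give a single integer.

After 1 (rotate_left(2, 4, k=1)): [6, 1, 5, 3, 4, 2, 0, 8, 7]
After 2 (rotate_left(6, 8, k=1)): [6, 1, 5, 3, 4, 2, 8, 7, 0]
After 3 (swap(2, 8)): [6, 1, 0, 3, 4, 2, 8, 7, 5]
After 4 (rotate_left(2, 4, k=2)): [6, 1, 4, 0, 3, 2, 8, 7, 5]
After 5 (reverse(7, 8)): [6, 1, 4, 0, 3, 2, 8, 5, 7]
After 6 (reverse(3, 8)): [6, 1, 4, 7, 5, 8, 2, 3, 0]
After 7 (swap(6, 1)): [6, 2, 4, 7, 5, 8, 1, 3, 0]
After 8 (swap(2, 4)): [6, 2, 5, 7, 4, 8, 1, 3, 0]
After 9 (swap(2, 0)): [5, 2, 6, 7, 4, 8, 1, 3, 0]
After 10 (swap(5, 0)): [8, 2, 6, 7, 4, 5, 1, 3, 0]
After 11 (swap(2, 6)): [8, 2, 1, 7, 4, 5, 6, 3, 0]
After 12 (reverse(5, 6)): [8, 2, 1, 7, 4, 6, 5, 3, 0]
After 13 (reverse(6, 7)): [8, 2, 1, 7, 4, 6, 3, 5, 0]
After 14 (reverse(5, 7)): [8, 2, 1, 7, 4, 5, 3, 6, 0]

Answer: 8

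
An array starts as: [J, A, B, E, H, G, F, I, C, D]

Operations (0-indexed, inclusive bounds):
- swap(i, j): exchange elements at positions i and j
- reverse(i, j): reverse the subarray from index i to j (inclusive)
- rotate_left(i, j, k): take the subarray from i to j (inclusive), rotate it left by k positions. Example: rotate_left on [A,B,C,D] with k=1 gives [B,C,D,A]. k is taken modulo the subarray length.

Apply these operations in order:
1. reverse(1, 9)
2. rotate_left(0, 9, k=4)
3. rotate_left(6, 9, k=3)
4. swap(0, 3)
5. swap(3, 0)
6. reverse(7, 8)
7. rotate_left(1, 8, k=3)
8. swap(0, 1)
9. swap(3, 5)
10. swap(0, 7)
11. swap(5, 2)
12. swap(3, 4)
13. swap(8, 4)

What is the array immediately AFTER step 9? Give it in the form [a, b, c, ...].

After 1 (reverse(1, 9)): [J, D, C, I, F, G, H, E, B, A]
After 2 (rotate_left(0, 9, k=4)): [F, G, H, E, B, A, J, D, C, I]
After 3 (rotate_left(6, 9, k=3)): [F, G, H, E, B, A, I, J, D, C]
After 4 (swap(0, 3)): [E, G, H, F, B, A, I, J, D, C]
After 5 (swap(3, 0)): [F, G, H, E, B, A, I, J, D, C]
After 6 (reverse(7, 8)): [F, G, H, E, B, A, I, D, J, C]
After 7 (rotate_left(1, 8, k=3)): [F, B, A, I, D, J, G, H, E, C]
After 8 (swap(0, 1)): [B, F, A, I, D, J, G, H, E, C]
After 9 (swap(3, 5)): [B, F, A, J, D, I, G, H, E, C]

Answer: [B, F, A, J, D, I, G, H, E, C]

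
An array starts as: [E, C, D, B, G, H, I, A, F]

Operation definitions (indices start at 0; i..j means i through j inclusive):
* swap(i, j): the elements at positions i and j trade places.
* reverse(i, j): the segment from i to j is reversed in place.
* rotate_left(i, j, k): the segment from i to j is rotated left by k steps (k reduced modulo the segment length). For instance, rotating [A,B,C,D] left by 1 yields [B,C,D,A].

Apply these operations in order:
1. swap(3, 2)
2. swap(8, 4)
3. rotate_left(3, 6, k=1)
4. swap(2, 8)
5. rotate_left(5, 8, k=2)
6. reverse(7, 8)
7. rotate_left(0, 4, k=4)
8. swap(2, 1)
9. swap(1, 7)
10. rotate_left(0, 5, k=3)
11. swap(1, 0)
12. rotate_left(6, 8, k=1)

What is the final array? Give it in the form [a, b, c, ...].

Answer: [F, G, A, H, D, E, C, I, B]

Derivation:
After 1 (swap(3, 2)): [E, C, B, D, G, H, I, A, F]
After 2 (swap(8, 4)): [E, C, B, D, F, H, I, A, G]
After 3 (rotate_left(3, 6, k=1)): [E, C, B, F, H, I, D, A, G]
After 4 (swap(2, 8)): [E, C, G, F, H, I, D, A, B]
After 5 (rotate_left(5, 8, k=2)): [E, C, G, F, H, A, B, I, D]
After 6 (reverse(7, 8)): [E, C, G, F, H, A, B, D, I]
After 7 (rotate_left(0, 4, k=4)): [H, E, C, G, F, A, B, D, I]
After 8 (swap(2, 1)): [H, C, E, G, F, A, B, D, I]
After 9 (swap(1, 7)): [H, D, E, G, F, A, B, C, I]
After 10 (rotate_left(0, 5, k=3)): [G, F, A, H, D, E, B, C, I]
After 11 (swap(1, 0)): [F, G, A, H, D, E, B, C, I]
After 12 (rotate_left(6, 8, k=1)): [F, G, A, H, D, E, C, I, B]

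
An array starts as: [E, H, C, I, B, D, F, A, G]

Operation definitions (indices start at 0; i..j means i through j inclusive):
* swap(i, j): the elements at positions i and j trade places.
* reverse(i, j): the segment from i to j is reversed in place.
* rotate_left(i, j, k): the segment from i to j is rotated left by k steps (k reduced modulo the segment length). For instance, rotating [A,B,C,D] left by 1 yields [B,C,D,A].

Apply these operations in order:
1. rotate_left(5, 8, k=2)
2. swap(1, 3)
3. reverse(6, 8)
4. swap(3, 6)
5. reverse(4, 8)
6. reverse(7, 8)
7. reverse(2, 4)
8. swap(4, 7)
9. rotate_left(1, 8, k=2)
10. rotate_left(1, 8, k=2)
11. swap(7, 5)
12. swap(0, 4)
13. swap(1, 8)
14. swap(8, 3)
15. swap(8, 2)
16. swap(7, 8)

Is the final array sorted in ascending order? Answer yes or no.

After 1 (rotate_left(5, 8, k=2)): [E, H, C, I, B, A, G, D, F]
After 2 (swap(1, 3)): [E, I, C, H, B, A, G, D, F]
After 3 (reverse(6, 8)): [E, I, C, H, B, A, F, D, G]
After 4 (swap(3, 6)): [E, I, C, F, B, A, H, D, G]
After 5 (reverse(4, 8)): [E, I, C, F, G, D, H, A, B]
After 6 (reverse(7, 8)): [E, I, C, F, G, D, H, B, A]
After 7 (reverse(2, 4)): [E, I, G, F, C, D, H, B, A]
After 8 (swap(4, 7)): [E, I, G, F, B, D, H, C, A]
After 9 (rotate_left(1, 8, k=2)): [E, F, B, D, H, C, A, I, G]
After 10 (rotate_left(1, 8, k=2)): [E, D, H, C, A, I, G, F, B]
After 11 (swap(7, 5)): [E, D, H, C, A, F, G, I, B]
After 12 (swap(0, 4)): [A, D, H, C, E, F, G, I, B]
After 13 (swap(1, 8)): [A, B, H, C, E, F, G, I, D]
After 14 (swap(8, 3)): [A, B, H, D, E, F, G, I, C]
After 15 (swap(8, 2)): [A, B, C, D, E, F, G, I, H]
After 16 (swap(7, 8)): [A, B, C, D, E, F, G, H, I]

Answer: yes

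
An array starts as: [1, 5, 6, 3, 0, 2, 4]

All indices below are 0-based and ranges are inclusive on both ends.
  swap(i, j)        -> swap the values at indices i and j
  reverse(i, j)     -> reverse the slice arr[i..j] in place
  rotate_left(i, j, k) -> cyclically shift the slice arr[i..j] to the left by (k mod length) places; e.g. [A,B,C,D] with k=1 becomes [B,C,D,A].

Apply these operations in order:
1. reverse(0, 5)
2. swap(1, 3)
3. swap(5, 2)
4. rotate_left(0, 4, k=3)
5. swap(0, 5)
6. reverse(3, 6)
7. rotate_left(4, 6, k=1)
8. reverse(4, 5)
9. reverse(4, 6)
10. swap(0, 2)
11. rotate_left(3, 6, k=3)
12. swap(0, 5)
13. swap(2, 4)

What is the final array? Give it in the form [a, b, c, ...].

After 1 (reverse(0, 5)): [2, 0, 3, 6, 5, 1, 4]
After 2 (swap(1, 3)): [2, 6, 3, 0, 5, 1, 4]
After 3 (swap(5, 2)): [2, 6, 1, 0, 5, 3, 4]
After 4 (rotate_left(0, 4, k=3)): [0, 5, 2, 6, 1, 3, 4]
After 5 (swap(0, 5)): [3, 5, 2, 6, 1, 0, 4]
After 6 (reverse(3, 6)): [3, 5, 2, 4, 0, 1, 6]
After 7 (rotate_left(4, 6, k=1)): [3, 5, 2, 4, 1, 6, 0]
After 8 (reverse(4, 5)): [3, 5, 2, 4, 6, 1, 0]
After 9 (reverse(4, 6)): [3, 5, 2, 4, 0, 1, 6]
After 10 (swap(0, 2)): [2, 5, 3, 4, 0, 1, 6]
After 11 (rotate_left(3, 6, k=3)): [2, 5, 3, 6, 4, 0, 1]
After 12 (swap(0, 5)): [0, 5, 3, 6, 4, 2, 1]
After 13 (swap(2, 4)): [0, 5, 4, 6, 3, 2, 1]

Answer: [0, 5, 4, 6, 3, 2, 1]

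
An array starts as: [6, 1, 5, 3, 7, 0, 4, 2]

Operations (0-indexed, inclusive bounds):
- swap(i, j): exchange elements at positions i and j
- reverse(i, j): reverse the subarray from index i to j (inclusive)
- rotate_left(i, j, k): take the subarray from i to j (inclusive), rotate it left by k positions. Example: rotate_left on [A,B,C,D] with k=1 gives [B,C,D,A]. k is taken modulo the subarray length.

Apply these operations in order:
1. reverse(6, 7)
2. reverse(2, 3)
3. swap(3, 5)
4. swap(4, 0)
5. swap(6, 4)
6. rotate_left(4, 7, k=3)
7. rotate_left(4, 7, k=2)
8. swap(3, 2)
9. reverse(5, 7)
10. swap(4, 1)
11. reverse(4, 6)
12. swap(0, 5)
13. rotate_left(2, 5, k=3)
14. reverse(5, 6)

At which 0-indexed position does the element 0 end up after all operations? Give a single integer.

Answer: 3

Derivation:
After 1 (reverse(6, 7)): [6, 1, 5, 3, 7, 0, 2, 4]
After 2 (reverse(2, 3)): [6, 1, 3, 5, 7, 0, 2, 4]
After 3 (swap(3, 5)): [6, 1, 3, 0, 7, 5, 2, 4]
After 4 (swap(4, 0)): [7, 1, 3, 0, 6, 5, 2, 4]
After 5 (swap(6, 4)): [7, 1, 3, 0, 2, 5, 6, 4]
After 6 (rotate_left(4, 7, k=3)): [7, 1, 3, 0, 4, 2, 5, 6]
After 7 (rotate_left(4, 7, k=2)): [7, 1, 3, 0, 5, 6, 4, 2]
After 8 (swap(3, 2)): [7, 1, 0, 3, 5, 6, 4, 2]
After 9 (reverse(5, 7)): [7, 1, 0, 3, 5, 2, 4, 6]
After 10 (swap(4, 1)): [7, 5, 0, 3, 1, 2, 4, 6]
After 11 (reverse(4, 6)): [7, 5, 0, 3, 4, 2, 1, 6]
After 12 (swap(0, 5)): [2, 5, 0, 3, 4, 7, 1, 6]
After 13 (rotate_left(2, 5, k=3)): [2, 5, 7, 0, 3, 4, 1, 6]
After 14 (reverse(5, 6)): [2, 5, 7, 0, 3, 1, 4, 6]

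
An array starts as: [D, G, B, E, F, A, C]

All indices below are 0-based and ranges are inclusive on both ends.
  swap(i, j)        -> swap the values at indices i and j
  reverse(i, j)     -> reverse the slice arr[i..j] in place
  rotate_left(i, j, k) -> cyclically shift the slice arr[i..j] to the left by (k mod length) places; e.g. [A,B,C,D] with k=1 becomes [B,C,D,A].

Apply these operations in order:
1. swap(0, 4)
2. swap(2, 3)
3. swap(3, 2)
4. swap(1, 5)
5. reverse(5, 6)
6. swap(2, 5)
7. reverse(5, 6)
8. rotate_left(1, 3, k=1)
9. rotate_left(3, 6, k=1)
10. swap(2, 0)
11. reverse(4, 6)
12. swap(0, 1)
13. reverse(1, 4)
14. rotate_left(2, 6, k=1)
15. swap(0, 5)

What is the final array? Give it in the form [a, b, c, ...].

Answer: [G, A, F, E, B, C, D]

Derivation:
After 1 (swap(0, 4)): [F, G, B, E, D, A, C]
After 2 (swap(2, 3)): [F, G, E, B, D, A, C]
After 3 (swap(3, 2)): [F, G, B, E, D, A, C]
After 4 (swap(1, 5)): [F, A, B, E, D, G, C]
After 5 (reverse(5, 6)): [F, A, B, E, D, C, G]
After 6 (swap(2, 5)): [F, A, C, E, D, B, G]
After 7 (reverse(5, 6)): [F, A, C, E, D, G, B]
After 8 (rotate_left(1, 3, k=1)): [F, C, E, A, D, G, B]
After 9 (rotate_left(3, 6, k=1)): [F, C, E, D, G, B, A]
After 10 (swap(2, 0)): [E, C, F, D, G, B, A]
After 11 (reverse(4, 6)): [E, C, F, D, A, B, G]
After 12 (swap(0, 1)): [C, E, F, D, A, B, G]
After 13 (reverse(1, 4)): [C, A, D, F, E, B, G]
After 14 (rotate_left(2, 6, k=1)): [C, A, F, E, B, G, D]
After 15 (swap(0, 5)): [G, A, F, E, B, C, D]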